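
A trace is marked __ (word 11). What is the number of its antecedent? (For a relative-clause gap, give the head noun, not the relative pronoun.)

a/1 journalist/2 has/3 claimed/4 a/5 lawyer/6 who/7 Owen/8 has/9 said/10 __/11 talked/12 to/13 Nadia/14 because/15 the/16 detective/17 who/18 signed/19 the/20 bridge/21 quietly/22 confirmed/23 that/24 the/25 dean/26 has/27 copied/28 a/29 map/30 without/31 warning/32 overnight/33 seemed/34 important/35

6

The gap at 11 is the subject of "talked", inside a relative clause.
The relative pronoun is "who" (word 7); it is bound by the head noun immediately before it.
Its filler is the head noun "lawyer", at word 6.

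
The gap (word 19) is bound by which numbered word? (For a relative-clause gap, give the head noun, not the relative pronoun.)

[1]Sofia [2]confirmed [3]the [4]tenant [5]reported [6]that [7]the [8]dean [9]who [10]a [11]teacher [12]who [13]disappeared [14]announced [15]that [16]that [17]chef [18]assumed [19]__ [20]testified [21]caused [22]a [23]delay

The gap at 19 is the subject of "testified", inside a relative clause.
The relative pronoun is "who" (word 9); it is bound by the head noun immediately before it.
Its filler is the head noun "dean", at word 8.

8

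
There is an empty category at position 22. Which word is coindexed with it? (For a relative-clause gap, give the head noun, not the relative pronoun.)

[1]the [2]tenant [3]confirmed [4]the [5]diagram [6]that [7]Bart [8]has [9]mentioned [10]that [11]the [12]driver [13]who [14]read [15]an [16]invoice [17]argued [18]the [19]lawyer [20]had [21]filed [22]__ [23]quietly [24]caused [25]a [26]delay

5

The gap at 22 is the object of "filed", inside a relative clause.
The relative pronoun is "that" (word 6); it is bound by the head noun immediately before it.
Its filler is the head noun "diagram", at word 5.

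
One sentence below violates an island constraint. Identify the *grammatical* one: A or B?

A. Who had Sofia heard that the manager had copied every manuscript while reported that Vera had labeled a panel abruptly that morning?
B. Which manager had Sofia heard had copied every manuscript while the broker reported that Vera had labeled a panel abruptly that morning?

In A, the wh-phrase is extracted from inside an adjunct island (introduced by "while"), which blocks movement.
In B, the extraction path crosses only that-complement boundaries, which are transparent.
So B is grammatical.

B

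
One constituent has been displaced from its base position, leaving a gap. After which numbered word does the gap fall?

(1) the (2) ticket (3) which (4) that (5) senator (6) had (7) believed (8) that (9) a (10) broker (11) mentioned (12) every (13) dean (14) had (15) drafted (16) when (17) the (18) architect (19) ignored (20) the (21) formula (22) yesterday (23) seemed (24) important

15

The displaced element is "the ticket" (word 2).
It is linked across 2 clause boundaries (that → Ø).
It functions as the direct object of "drafted", so the gap sits immediately after word 15 ("drafted").
Base order: That senator had believed that a broker mentioned every dean had drafted the ticket when the architect ignored the formula yesterday.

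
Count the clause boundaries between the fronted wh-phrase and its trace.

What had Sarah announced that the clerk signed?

"what" is extracted from the object of "signed".
Boundaries crossed, outermost first: [that] — 1 in total.

1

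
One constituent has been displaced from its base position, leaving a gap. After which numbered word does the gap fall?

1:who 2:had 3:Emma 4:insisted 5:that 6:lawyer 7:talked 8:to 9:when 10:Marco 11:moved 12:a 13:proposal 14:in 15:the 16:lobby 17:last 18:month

The displaced element is "who" (word 1).
It is linked across 1 clause boundary (Ø).
It functions as the object of the preposition "to" of "talked", so the gap sits immediately after word 8 ("to").
Base order: Emma had insisted that lawyer talked to who when Marco moved a proposal in the lobby last month.

8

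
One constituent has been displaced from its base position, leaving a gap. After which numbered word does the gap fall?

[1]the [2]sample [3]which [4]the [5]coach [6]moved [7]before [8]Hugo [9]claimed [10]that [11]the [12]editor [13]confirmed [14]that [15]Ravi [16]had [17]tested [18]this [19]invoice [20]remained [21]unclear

The displaced element is "the sample" (word 2).
It functions as the direct object of "moved", so the gap sits immediately after word 6 ("moved").
Base order: The coach moved the sample before Hugo claimed that the editor confirmed that Ravi had tested this invoice.

6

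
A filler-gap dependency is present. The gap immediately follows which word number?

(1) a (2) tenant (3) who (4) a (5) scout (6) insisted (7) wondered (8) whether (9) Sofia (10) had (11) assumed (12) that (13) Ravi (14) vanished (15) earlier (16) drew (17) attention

The displaced element is "a tenant" (word 2).
It is linked across 1 clause boundary (Ø).
It functions as the subject of "wondered", so the gap sits immediately after word 6 ("insisted").
Base order: A scout insisted that a tenant wondered whether Sofia had assumed that Ravi vanished earlier.

6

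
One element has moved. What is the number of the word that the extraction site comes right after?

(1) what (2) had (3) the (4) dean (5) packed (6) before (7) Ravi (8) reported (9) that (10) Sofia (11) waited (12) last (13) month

5

The displaced element is "what" (word 1).
It functions as the direct object of "packed", so the gap sits immediately after word 5 ("packed").
Base order: The dean had packed what before Ravi reported that Sofia waited last month.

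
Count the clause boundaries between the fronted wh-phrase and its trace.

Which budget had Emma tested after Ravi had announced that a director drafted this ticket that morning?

"which budget" originates inside the matrix clause — no clause boundary is crossed.

0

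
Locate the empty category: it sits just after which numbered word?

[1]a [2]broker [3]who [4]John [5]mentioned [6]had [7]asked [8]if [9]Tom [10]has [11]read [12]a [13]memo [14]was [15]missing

5

The displaced element is "a broker" (word 2).
It is linked across 1 clause boundary (Ø).
It functions as the subject of "asked", so the gap sits immediately after word 5 ("mentioned").
Base order: John mentioned that a broker had asked if Tom has read a memo.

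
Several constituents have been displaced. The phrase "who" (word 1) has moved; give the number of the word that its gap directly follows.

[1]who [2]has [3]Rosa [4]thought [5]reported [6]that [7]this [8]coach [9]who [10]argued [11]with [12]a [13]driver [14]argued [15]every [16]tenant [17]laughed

The displaced element is "who" (word 1).
It is linked across 1 clause boundary (Ø).
It functions as the subject of "reported", so the gap sits immediately after word 4 ("thought").
Base order: Rosa has thought that who reported that this coach who argued with a driver argued every tenant laughed.

4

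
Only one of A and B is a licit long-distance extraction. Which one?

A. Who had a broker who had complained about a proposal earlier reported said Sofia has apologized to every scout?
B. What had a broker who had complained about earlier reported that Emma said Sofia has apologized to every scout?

A

In B, the wh-phrase is extracted from inside a complex-NP island (relative clause) (introduced by "who"), which blocks movement.
In A, the extraction path crosses only that-complement boundaries, which are transparent.
So A is grammatical.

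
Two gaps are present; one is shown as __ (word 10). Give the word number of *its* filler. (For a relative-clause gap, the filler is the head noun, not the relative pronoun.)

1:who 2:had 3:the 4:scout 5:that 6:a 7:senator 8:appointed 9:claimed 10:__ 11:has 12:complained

The marked gap is the subject of "complained".
Its filler is the fronted wh-phrase "who", at word 1.
(The other dependency links word 4 to a gap after word 8.)

1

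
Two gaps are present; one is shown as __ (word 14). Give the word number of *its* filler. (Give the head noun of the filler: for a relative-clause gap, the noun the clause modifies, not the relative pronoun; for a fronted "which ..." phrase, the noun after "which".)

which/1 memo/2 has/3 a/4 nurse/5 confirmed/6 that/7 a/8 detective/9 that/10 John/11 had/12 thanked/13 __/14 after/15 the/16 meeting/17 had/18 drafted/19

The marked gap is inside the relative clause, the direct object of "thanked".
Its filler is the head noun "detective" (via "that"), at word 9.
(The other dependency links word 2 to a gap after word 19.)

9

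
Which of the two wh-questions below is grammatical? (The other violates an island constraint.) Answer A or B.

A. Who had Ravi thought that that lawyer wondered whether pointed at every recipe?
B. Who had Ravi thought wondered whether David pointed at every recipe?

B

In A, the wh-phrase is extracted from inside a wh-island (introduced by "whether"), which blocks movement.
In B, the extraction path crosses only that-complement boundaries, which are transparent.
So B is grammatical.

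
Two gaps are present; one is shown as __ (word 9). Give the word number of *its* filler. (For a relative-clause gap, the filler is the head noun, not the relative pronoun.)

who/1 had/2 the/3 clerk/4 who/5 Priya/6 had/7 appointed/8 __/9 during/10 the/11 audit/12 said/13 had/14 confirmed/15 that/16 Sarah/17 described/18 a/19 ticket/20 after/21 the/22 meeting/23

The marked gap is inside the relative clause, the direct object of "appointed".
Its filler is the head noun "clerk" (via "who"), at word 4.
(The other dependency links word 1 to a gap after word 13.)

4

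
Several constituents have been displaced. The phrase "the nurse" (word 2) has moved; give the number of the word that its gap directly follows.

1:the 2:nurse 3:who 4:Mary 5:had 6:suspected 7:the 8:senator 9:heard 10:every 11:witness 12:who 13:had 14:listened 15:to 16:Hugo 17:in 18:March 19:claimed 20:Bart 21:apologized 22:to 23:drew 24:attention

22

The displaced element is "the nurse" (word 2).
It is linked across 3 clause boundaries (Ø → Ø → Ø).
It functions as the object of the preposition "to" of "apologized", so the gap sits immediately after word 22 ("to").
Base order: Mary had suspected the senator heard every witness who had listened to Hugo in March claimed Bart apologized to the nurse.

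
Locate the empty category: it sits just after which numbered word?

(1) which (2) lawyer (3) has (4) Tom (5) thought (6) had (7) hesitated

5

The displaced element is "which lawyer" (word 2).
It is linked across 1 clause boundary (Ø).
It functions as the subject of "hesitated", so the gap sits immediately after word 5 ("thought").
Base order: Tom has thought which lawyer had hesitated.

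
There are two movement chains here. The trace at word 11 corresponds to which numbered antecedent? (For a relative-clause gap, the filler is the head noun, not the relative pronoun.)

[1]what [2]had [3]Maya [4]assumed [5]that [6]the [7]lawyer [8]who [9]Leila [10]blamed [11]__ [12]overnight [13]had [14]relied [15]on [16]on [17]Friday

The marked gap is inside the relative clause, the direct object of "blamed".
Its filler is the head noun "lawyer" (via "who"), at word 7.
(The other dependency links word 1 to a gap after word 15.)

7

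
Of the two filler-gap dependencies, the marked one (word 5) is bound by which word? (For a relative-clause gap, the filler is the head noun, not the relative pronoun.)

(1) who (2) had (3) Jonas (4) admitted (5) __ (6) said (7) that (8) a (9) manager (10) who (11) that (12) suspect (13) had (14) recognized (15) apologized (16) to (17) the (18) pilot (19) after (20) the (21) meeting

The marked gap is the subject of "said".
Its filler is the fronted wh-phrase "who", at word 1.
(The other dependency links word 9 to a gap after word 14.)

1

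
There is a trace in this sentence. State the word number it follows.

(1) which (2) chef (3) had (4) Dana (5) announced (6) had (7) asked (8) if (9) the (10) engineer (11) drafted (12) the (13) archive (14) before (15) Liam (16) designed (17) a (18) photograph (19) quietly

5

The displaced element is "which chef" (word 2).
It is linked across 1 clause boundary (Ø).
It functions as the subject of "asked", so the gap sits immediately after word 5 ("announced").
Base order: Dana had announced that which chef had asked if the engineer drafted the archive before Liam designed a photograph quietly.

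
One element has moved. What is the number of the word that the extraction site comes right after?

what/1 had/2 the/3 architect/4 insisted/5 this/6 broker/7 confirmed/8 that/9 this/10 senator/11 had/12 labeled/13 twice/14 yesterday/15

The displaced element is "what" (word 1).
It is linked across 2 clause boundaries (Ø → that).
It functions as the direct object of "labeled", so the gap sits immediately after word 13 ("labeled").
Base order: The architect had insisted this broker confirmed that this senator had labeled what twice yesterday.

13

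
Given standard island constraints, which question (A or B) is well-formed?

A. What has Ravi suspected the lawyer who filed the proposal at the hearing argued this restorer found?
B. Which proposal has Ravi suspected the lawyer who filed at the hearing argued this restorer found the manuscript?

A

In B, the wh-phrase is extracted from inside a complex-NP island (relative clause) (introduced by "who"), which blocks movement.
In A, the extraction path crosses only that-complement boundaries, which are transparent.
So A is grammatical.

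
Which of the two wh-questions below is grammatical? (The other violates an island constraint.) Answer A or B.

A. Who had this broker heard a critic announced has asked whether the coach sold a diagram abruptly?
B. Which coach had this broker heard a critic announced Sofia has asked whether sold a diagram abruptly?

A

In B, the wh-phrase is extracted from inside a wh-island (introduced by "whether"), which blocks movement.
In A, the extraction path crosses only that-complement boundaries, which are transparent.
So A is grammatical.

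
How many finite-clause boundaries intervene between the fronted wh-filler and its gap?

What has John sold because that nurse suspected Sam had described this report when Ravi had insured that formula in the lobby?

0

"what" originates inside the matrix clause — no clause boundary is crossed.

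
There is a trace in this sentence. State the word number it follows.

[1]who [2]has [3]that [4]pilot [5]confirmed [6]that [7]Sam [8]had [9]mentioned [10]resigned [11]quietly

The displaced element is "who" (word 1).
It is linked across 2 clause boundaries (that → Ø).
It functions as the subject of "resigned", so the gap sits immediately after word 9 ("mentioned").
Base order: That pilot has confirmed that Sam had mentioned that who resigned quietly.

9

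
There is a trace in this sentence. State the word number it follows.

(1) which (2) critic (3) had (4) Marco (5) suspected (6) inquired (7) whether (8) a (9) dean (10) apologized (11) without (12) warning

5

The displaced element is "which critic" (word 2).
It is linked across 1 clause boundary (Ø).
It functions as the subject of "inquired", so the gap sits immediately after word 5 ("suspected").
Base order: Marco had suspected that which critic inquired whether a dean apologized without warning.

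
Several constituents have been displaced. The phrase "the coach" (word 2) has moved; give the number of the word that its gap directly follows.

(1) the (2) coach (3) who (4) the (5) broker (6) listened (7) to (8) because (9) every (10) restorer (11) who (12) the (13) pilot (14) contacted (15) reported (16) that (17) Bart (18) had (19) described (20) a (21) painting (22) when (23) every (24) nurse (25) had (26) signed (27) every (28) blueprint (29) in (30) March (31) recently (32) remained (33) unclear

The displaced element is "the coach" (word 2).
It functions as the object of the preposition "to" of "listened", so the gap sits immediately after word 7 ("to").
Base order: The broker listened to the coach because every restorer who the pilot contacted reported that Bart had described a painting when every nurse had signed every blueprint in March recently.

7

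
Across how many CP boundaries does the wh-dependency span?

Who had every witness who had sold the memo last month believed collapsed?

1

"who" is extracted from the subject of "collapsed".
Boundaries crossed, outermost first: [Ø] — 1 in total.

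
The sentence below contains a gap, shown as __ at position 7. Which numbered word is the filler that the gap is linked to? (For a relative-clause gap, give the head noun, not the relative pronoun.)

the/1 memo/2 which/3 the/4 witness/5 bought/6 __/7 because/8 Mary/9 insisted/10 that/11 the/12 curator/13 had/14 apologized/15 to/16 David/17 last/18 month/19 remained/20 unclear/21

2

The gap at 7 is the object of "bought", inside a relative clause.
The relative pronoun is "which" (word 3); it is bound by the head noun immediately before it.
Its filler is the head noun "memo", at word 2.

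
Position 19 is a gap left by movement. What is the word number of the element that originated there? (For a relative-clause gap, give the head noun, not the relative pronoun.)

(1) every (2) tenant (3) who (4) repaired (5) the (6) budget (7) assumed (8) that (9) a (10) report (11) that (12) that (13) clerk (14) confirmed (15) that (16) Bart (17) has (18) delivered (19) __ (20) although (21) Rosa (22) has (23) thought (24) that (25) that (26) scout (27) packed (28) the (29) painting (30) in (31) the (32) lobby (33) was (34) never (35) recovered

10

The gap at 19 is the object of "delivered", inside a relative clause.
The relative pronoun is "that" (word 11); it is bound by the head noun immediately before it.
Its filler is the head noun "report", at word 10.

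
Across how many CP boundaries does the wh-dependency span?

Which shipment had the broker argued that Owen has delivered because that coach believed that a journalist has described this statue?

"which shipment" is extracted from the object of "delivered".
Boundaries crossed, outermost first: [that] — 1 in total.

1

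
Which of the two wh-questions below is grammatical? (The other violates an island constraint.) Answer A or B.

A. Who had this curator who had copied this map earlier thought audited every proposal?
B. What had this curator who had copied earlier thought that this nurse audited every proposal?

In B, the wh-phrase is extracted from inside a complex-NP island (relative clause) (introduced by "who"), which blocks movement.
In A, the extraction path crosses only that-complement boundaries, which are transparent.
So A is grammatical.

A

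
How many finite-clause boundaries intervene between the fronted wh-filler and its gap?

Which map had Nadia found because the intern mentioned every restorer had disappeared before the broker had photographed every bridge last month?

0

"which map" originates inside the matrix clause — no clause boundary is crossed.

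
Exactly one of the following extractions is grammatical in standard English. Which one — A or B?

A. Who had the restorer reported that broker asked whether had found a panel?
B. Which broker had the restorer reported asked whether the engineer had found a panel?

B

In A, the wh-phrase is extracted from inside a wh-island (introduced by "whether"), which blocks movement.
In B, the extraction path crosses only that-complement boundaries, which are transparent.
So B is grammatical.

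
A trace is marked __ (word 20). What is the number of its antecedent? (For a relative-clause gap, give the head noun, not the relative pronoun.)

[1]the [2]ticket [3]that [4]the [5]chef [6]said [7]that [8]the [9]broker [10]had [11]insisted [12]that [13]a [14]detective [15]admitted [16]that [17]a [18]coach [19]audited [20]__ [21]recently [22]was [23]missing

The gap at 20 is the object of "audited", inside a relative clause.
The relative pronoun is "that" (word 3); it is bound by the head noun immediately before it.
Its filler is the head noun "ticket", at word 2.

2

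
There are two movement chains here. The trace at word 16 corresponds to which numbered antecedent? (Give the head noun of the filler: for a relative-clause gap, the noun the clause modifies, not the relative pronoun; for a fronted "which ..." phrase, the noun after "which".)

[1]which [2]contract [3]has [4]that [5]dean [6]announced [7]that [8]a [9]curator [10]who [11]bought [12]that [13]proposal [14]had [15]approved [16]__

2

The marked gap is the direct object of "approved".
Its filler is the fronted wh-phrase "which contract", at word 2.
(The other dependency links word 9 to a gap after word 10.)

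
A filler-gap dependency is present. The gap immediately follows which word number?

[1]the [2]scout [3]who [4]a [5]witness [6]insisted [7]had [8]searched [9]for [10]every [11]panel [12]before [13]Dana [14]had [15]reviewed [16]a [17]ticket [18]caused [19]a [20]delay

6

The displaced element is "the scout" (word 2).
It is linked across 1 clause boundary (Ø).
It functions as the subject of "searched", so the gap sits immediately after word 6 ("insisted").
Base order: A witness insisted that the scout had searched for every panel before Dana had reviewed a ticket.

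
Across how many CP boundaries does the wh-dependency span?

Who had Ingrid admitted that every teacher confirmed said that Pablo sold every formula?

"who" is extracted from the subject of "said".
Boundaries crossed, outermost first: [that], [Ø] — 2 in total.

2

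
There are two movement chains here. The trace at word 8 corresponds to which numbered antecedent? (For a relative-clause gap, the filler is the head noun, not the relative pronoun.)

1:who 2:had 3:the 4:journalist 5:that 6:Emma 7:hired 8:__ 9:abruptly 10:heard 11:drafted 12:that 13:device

4

The marked gap is inside the relative clause, the direct object of "hired".
Its filler is the head noun "journalist" (via "that"), at word 4.
(The other dependency links word 1 to a gap after word 10.)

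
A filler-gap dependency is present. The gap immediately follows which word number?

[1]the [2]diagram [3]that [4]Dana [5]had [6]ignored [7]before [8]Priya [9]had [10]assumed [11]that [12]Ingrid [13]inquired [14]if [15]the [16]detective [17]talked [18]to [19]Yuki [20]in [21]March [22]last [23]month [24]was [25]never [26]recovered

The displaced element is "the diagram" (word 2).
It functions as the direct object of "ignored", so the gap sits immediately after word 6 ("ignored").
Base order: Dana had ignored the diagram before Priya had assumed that Ingrid inquired if the detective talked to Yuki in March last month.

6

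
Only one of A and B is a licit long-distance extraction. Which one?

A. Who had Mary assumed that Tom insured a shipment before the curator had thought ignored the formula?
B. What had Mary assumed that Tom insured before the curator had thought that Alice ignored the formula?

In A, the wh-phrase is extracted from inside an adjunct island (introduced by "before"), which blocks movement.
In B, the extraction path crosses only that-complement boundaries, which are transparent.
So B is grammatical.

B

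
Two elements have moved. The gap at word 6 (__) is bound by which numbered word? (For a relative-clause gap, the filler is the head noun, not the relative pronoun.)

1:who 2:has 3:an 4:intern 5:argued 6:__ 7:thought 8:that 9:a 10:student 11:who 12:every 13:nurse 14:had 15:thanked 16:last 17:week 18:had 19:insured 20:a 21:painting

1

The marked gap is the subject of "thought".
Its filler is the fronted wh-phrase "who", at word 1.
(The other dependency links word 10 to a gap after word 15.)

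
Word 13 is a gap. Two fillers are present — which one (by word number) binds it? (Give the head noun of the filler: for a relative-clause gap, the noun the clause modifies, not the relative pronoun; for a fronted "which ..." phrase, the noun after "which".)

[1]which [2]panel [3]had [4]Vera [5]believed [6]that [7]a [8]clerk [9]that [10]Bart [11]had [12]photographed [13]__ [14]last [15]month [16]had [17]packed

8

The marked gap is inside the relative clause, the direct object of "photographed".
Its filler is the head noun "clerk" (via "that"), at word 8.
(The other dependency links word 2 to a gap after word 17.)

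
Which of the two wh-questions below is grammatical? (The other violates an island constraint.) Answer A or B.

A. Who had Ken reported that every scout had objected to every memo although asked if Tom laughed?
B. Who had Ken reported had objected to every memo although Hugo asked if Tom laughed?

B

In A, the wh-phrase is extracted from inside an adjunct island (introduced by "although"), which blocks movement.
In B, the extraction path crosses only that-complement boundaries, which are transparent.
So B is grammatical.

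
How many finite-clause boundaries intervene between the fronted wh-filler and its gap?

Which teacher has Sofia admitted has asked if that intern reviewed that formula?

"which teacher" is extracted from the subject of "asked".
Boundaries crossed, outermost first: [Ø] — 1 in total.

1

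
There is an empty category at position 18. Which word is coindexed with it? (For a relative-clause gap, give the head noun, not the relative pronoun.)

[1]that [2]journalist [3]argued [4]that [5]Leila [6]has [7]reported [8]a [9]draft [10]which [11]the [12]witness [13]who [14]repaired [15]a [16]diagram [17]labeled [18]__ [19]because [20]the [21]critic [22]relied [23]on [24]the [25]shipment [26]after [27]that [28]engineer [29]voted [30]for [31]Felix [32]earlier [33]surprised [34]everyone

9

The gap at 18 is the object of "labeled", inside a relative clause.
The relative pronoun is "which" (word 10); it is bound by the head noun immediately before it.
Its filler is the head noun "draft", at word 9.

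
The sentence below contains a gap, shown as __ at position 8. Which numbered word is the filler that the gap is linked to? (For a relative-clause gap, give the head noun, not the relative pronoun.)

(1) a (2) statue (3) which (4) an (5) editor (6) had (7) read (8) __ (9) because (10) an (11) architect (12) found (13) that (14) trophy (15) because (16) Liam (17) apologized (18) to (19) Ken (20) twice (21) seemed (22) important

The gap at 8 is the object of "read", inside a relative clause.
The relative pronoun is "which" (word 3); it is bound by the head noun immediately before it.
Its filler is the head noun "statue", at word 2.

2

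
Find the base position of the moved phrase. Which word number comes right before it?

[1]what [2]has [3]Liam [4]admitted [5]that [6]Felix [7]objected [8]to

The displaced element is "what" (word 1).
It is linked across 1 clause boundary (that).
It functions as the object of the preposition "to" of "objected", so the gap sits immediately after word 8 ("to").
Base order: Liam has admitted that Felix objected to what.

8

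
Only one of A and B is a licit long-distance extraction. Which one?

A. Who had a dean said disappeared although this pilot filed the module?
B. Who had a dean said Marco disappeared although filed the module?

In B, the wh-phrase is extracted from inside an adjunct island (introduced by "although"), which blocks movement.
In A, the extraction path crosses only that-complement boundaries, which are transparent.
So A is grammatical.

A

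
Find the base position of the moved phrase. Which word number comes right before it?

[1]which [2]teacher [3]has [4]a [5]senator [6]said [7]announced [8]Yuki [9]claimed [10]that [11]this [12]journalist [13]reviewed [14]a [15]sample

The displaced element is "which teacher" (word 2).
It is linked across 1 clause boundary (Ø).
It functions as the subject of "announced", so the gap sits immediately after word 6 ("said").
Base order: A senator has said that which teacher announced Yuki claimed that this journalist reviewed a sample.

6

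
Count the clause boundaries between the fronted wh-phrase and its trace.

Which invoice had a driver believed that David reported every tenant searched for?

"which invoice" is extracted from the PP object of "searched".
Boundaries crossed, outermost first: [that], [Ø] — 2 in total.

2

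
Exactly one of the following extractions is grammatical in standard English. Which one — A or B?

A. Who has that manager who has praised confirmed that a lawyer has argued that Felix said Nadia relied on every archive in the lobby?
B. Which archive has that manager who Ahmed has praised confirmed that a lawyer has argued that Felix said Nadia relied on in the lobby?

In A, the wh-phrase is extracted from inside a complex-NP island (relative clause) (introduced by "who"), which blocks movement.
In B, the extraction path crosses only that-complement boundaries, which are transparent.
So B is grammatical.

B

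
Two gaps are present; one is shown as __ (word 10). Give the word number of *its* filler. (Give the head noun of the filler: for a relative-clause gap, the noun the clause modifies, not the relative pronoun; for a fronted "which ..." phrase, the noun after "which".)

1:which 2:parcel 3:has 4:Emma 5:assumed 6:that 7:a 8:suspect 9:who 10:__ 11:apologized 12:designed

8

The marked gap is inside the relative clause, the subject of "apologized".
Its filler is the head noun "suspect" (via "who"), at word 8.
(The other dependency links word 2 to a gap after word 12.)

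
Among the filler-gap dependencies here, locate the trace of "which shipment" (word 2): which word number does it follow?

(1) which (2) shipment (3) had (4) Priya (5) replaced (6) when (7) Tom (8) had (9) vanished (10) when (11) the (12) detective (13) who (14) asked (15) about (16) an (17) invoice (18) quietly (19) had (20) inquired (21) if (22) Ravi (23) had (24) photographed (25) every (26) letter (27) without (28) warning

5

The displaced element is "which shipment" (word 2).
It functions as the direct object of "replaced", so the gap sits immediately after word 5 ("replaced").
Base order: Priya had replaced which shipment when Tom had vanished when the detective who asked about an invoice quietly had inquired if Ravi had photographed every letter without warning.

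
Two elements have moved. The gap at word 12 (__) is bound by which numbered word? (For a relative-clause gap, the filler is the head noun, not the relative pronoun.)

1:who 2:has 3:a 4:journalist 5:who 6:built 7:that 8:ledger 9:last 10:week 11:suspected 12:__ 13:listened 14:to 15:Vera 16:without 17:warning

The marked gap is the subject of "listened".
Its filler is the fronted wh-phrase "who", at word 1.
(The other dependency links word 4 to a gap after word 5.)

1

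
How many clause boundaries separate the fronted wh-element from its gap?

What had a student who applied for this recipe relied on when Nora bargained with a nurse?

0

"what" originates inside the matrix clause — no clause boundary is crossed.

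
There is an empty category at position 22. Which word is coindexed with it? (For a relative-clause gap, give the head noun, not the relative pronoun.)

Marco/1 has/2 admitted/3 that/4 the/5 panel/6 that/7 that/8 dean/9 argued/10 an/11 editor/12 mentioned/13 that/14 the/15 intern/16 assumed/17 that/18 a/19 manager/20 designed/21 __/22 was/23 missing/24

6

The gap at 22 is the object of "designed", inside a relative clause.
The relative pronoun is "that" (word 7); it is bound by the head noun immediately before it.
Its filler is the head noun "panel", at word 6.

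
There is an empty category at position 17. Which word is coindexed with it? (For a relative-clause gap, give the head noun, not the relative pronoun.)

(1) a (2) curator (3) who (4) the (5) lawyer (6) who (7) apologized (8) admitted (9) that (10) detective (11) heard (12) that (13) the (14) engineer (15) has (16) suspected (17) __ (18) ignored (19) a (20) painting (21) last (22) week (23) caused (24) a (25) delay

2

The gap at 17 is the subject of "ignored", inside a relative clause.
The relative pronoun is "who" (word 3); it is bound by the head noun immediately before it.
Its filler is the head noun "curator", at word 2.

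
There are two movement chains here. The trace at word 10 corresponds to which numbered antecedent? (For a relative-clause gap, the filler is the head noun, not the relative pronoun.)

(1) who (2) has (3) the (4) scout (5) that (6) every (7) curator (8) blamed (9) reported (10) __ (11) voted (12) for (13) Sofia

The marked gap is the subject of "voted".
Its filler is the fronted wh-phrase "who", at word 1.
(The other dependency links word 4 to a gap after word 8.)

1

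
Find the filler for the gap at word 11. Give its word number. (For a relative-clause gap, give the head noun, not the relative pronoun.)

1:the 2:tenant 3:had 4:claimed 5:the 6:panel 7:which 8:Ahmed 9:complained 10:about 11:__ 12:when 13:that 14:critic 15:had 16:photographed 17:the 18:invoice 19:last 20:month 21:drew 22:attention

6

The gap at 11 is the prepositional object of "complained", inside a relative clause.
The relative pronoun is "which" (word 7); it is bound by the head noun immediately before it.
Its filler is the head noun "panel", at word 6.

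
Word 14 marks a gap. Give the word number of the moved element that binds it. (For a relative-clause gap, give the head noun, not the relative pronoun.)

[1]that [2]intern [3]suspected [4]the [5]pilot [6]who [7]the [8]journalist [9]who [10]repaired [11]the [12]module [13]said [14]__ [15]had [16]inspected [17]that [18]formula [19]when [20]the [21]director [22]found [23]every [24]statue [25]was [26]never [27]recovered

5

The gap at 14 is the subject of "inspected", inside a relative clause.
The relative pronoun is "who" (word 6); it is bound by the head noun immediately before it.
Its filler is the head noun "pilot", at word 5.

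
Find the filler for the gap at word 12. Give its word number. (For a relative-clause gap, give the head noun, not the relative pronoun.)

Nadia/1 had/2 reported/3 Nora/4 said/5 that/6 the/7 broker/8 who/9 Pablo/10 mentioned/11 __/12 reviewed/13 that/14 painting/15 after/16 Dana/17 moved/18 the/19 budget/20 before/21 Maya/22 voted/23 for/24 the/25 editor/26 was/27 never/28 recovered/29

8

The gap at 12 is the subject of "reviewed", inside a relative clause.
The relative pronoun is "who" (word 9); it is bound by the head noun immediately before it.
Its filler is the head noun "broker", at word 8.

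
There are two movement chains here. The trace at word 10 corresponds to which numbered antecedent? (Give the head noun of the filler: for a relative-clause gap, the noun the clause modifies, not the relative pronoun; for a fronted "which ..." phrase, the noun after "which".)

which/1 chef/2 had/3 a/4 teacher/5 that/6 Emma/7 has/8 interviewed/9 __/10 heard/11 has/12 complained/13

5

The marked gap is inside the relative clause, the direct object of "interviewed".
Its filler is the head noun "teacher" (via "that"), at word 5.
(The other dependency links word 2 to a gap after word 11.)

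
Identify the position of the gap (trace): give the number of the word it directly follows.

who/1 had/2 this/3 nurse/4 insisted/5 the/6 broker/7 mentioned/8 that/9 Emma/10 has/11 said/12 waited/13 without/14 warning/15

The displaced element is "who" (word 1).
It is linked across 3 clause boundaries (Ø → that → Ø).
It functions as the subject of "waited", so the gap sits immediately after word 12 ("said").
Base order: This nurse had insisted the broker mentioned that Emma has said who waited without warning.

12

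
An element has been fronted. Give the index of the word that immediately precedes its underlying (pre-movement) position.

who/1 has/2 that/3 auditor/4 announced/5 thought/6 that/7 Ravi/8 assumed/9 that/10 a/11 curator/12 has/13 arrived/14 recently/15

5

The displaced element is "who" (word 1).
It is linked across 1 clause boundary (Ø).
It functions as the subject of "thought", so the gap sits immediately after word 5 ("announced").
Base order: That auditor has announced who thought that Ravi assumed that a curator has arrived recently.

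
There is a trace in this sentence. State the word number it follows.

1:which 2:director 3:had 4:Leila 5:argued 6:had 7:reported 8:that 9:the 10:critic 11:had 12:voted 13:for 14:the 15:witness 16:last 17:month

5

The displaced element is "which director" (word 2).
It is linked across 1 clause boundary (Ø).
It functions as the subject of "reported", so the gap sits immediately after word 5 ("argued").
Base order: Leila had argued which director had reported that the critic had voted for the witness last month.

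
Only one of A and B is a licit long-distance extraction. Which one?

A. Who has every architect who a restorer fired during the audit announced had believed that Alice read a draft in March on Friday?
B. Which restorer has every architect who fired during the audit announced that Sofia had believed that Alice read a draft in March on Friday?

In B, the wh-phrase is extracted from inside a complex-NP island (relative clause) (introduced by "who"), which blocks movement.
In A, the extraction path crosses only that-complement boundaries, which are transparent.
So A is grammatical.

A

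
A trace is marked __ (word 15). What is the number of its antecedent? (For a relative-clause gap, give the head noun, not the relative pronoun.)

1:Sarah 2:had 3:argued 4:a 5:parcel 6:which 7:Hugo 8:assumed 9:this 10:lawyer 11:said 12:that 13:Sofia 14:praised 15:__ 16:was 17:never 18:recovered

5

The gap at 15 is the object of "praised", inside a relative clause.
The relative pronoun is "which" (word 6); it is bound by the head noun immediately before it.
Its filler is the head noun "parcel", at word 5.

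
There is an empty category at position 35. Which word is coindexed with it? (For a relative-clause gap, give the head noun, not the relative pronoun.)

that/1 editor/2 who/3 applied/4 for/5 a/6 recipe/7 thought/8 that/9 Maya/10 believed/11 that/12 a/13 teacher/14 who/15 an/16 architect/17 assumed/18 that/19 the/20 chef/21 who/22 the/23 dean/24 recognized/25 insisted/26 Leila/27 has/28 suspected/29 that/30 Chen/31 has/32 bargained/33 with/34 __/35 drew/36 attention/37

The gap at 35 is the prepositional object of "bargained", inside a relative clause.
The relative pronoun is "who" (word 15); it is bound by the head noun immediately before it.
Its filler is the head noun "teacher", at word 14.

14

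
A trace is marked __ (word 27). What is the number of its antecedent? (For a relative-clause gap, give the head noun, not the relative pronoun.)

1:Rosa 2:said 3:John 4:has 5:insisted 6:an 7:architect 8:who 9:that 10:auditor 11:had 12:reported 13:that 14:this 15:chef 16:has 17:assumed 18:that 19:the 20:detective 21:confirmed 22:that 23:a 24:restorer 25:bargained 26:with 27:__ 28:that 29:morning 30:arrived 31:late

7

The gap at 27 is the prepositional object of "bargained", inside a relative clause.
The relative pronoun is "who" (word 8); it is bound by the head noun immediately before it.
Its filler is the head noun "architect", at word 7.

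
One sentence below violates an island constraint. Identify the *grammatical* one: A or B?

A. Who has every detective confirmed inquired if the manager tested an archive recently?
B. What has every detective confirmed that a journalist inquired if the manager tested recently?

A

In B, the wh-phrase is extracted from inside a wh-island (introduced by "if"), which blocks movement.
In A, the extraction path crosses only that-complement boundaries, which are transparent.
So A is grammatical.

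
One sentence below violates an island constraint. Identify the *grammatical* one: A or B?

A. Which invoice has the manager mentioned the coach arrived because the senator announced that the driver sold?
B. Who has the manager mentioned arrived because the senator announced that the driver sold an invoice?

In A, the wh-phrase is extracted from inside an adjunct island (introduced by "because"), which blocks movement.
In B, the extraction path crosses only that-complement boundaries, which are transparent.
So B is grammatical.

B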